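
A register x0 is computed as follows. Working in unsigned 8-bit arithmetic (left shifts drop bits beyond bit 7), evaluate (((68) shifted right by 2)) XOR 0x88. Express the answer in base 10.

153

68 = 01000100
→ shifted right by 2 → 00010001 = 17
0x88 = 10001000
→ XOR → 10011001 = 153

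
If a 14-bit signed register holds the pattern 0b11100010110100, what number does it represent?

pattern = 11100010110100 (MSB is 1 ⇒ negative)
Invert: 00011101001011, add 1 → 00011101001100 = 1868, so the value is -1868.
(Equivalently: 14516 - 2^14 = 14516 - 16384 = -1868.)

-1868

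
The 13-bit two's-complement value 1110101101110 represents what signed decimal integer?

pattern = 1110101101110 (MSB is 1 ⇒ negative)
Invert: 0001010010001, add 1 → 0001010010010 = 658, so the value is -658.
(Equivalently: 7534 - 2^13 = 7534 - 8192 = -658.)

-658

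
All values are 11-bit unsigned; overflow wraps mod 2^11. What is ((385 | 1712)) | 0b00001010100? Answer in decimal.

2037

385 = 00110000001
1712 = 11010110000
→ | → 11110110001 = 1969
0b00001010100 = 00001010100
→ | → 11111110101 = 2037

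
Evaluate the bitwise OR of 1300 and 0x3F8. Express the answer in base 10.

2044

1300 = 10100010100
0x3F8 = 01111111000
 OR → 11111111100 = 2044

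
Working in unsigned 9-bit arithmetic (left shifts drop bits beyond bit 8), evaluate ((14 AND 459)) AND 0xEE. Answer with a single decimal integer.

14 = 000001110
459 = 111001011
→ AND → 000001010 = 10
0xEE = 011101110
→ AND → 000001010 = 10

10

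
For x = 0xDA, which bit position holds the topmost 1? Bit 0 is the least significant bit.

7

0xDA = 11011010
The topmost 1 is at position 7 (since 2^7 = 128 ≤ 218 < 256).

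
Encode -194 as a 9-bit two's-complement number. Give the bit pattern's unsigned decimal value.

194 in 9 bits: 011000010
Invert: 100111101
Add 1:  100111110 = 318
(Check: 2^9 - 194 = 512 - 194 = 318.)

318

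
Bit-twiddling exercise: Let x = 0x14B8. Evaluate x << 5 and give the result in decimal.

0x14B8 = 000001010010111000
shift left by 5 → 101001011100000000 = 169728
(equivalently, 5304 × 2^5 = 5304 × 32)

169728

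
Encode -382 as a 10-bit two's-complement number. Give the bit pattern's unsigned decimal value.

382 in 10 bits: 0101111110
Invert: 1010000001
Add 1:  1010000010 = 642
(Check: 2^10 - 382 = 1024 - 382 = 642.)

642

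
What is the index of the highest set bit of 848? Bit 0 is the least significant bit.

9

848 = 1101010000
The topmost 1 is at position 9 (since 2^9 = 512 ≤ 848 < 1024).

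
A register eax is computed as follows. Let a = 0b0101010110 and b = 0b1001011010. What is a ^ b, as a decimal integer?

780

a = 0101010110
b = 1001011010
XOR → 1100001100 = 780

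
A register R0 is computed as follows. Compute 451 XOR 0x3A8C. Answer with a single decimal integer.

15183

451 = 00000111000011
0x3A8C = 11101010001100
XOR → 11101101001111 = 15183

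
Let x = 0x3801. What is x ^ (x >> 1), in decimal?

9217

x = 11100000000001 = 14337
x>>1 = 01110000000000
XOR  = 10010000000001 = 9217
(x ^ (x >> 1) gives the standard binary-reflected Gray code of x.)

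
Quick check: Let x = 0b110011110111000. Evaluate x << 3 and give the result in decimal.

x = 000110011110111000
shift left by 3 → 110011110111000000 = 212416
(equivalently, 26552 × 2^3 = 26552 × 8)

212416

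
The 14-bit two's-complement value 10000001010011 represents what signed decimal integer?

-8109

pattern = 10000001010011 (MSB is 1 ⇒ negative)
Invert: 01111110101100, add 1 → 01111110101101 = 8109, so the value is -8109.
(Equivalently: 8275 - 2^14 = 8275 - 16384 = -8109.)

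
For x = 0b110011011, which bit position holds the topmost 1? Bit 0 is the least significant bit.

0b110011011 = 110011011
The topmost 1 is at position 8 (since 2^8 = 256 ≤ 411 < 512).

8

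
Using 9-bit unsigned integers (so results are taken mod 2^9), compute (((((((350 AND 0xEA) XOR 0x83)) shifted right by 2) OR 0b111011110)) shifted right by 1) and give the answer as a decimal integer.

350 = 101011110
0xEA = 011101010
→ AND → 001001010 = 74
0x83 = 010000011
→ XOR → 011001001 = 201
→ shifted right by 2 → 000110010 = 50
0b111011110 = 111011110
→ OR → 111111110 = 510
→ shifted right by 1 → 011111111 = 255

255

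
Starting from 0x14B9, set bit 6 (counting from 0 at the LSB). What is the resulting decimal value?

5369

x = 1010010111001
bit 6 is currently 0; set it via x | (1 << 6) = x | 64
→ 1010011111001 = 5369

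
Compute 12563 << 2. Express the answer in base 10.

12563 = 0011000100010011
shift left by 2 → 1100010001001100 = 50252
(equivalently, 12563 × 2^2 = 12563 × 4)

50252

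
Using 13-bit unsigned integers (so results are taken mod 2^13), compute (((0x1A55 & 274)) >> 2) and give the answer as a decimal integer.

0x1A55 = 1101001010101
274 = 0000100010010
→ & → 0000000010000 = 16
→ >> 2 → 0000000000100 = 4

4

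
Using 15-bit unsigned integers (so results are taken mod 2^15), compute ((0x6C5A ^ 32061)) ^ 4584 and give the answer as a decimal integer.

0x6C5A = 110110001011010
32061 = 111110100111101
→ ^ → 001000101100111 = 4455
4584 = 001000111101000
→ ^ → 000000010001111 = 143

143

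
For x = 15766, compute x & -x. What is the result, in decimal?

2

x = 11110110010110 = 15766
-x (two's complement) = …00001001101010
AND   = 00000000000010 = 2
(x & -x isolates the lowest set bit of x.)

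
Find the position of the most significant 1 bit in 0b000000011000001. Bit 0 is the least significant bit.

0b000000011000001 = 11000001
The topmost 1 is at position 7 (since 2^7 = 128 ≤ 193 < 256).

7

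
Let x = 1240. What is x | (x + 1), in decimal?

x = 10011011000 = 1240
x + 1 = 10011011001
OR    = 10011011001 = 1241
(x | (x + 1) sets the lowest cleared bit.)

1241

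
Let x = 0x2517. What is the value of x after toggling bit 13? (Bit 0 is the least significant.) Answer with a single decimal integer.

x = 10010100010111
bit 13 is currently 1; toggle it via x ^ (1 << 13) = x ^ 8192
→ 00010100010111 = 1303

1303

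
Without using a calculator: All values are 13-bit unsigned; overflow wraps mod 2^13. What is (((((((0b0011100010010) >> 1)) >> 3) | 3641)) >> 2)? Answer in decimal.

0b0011100010010 = 0011100010010
→ >> 1 → 0001110001001 = 905
→ >> 3 → 0000001110001 = 113
3641 = 0111000111001
→ | → 0111001111001 = 3705
→ >> 2 → 0001110011110 = 926

926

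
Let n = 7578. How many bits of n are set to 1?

8

7578 = 1110110011010
Count the 1s: 1 + 1 + 1 + 1 + 1 + 1 + 1 + 1 = 8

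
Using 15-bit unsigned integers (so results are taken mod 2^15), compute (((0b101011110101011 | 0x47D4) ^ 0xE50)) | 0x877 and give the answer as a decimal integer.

0b101011110101011 = 101011110101011
0x47D4 = 100011111010100
→ | → 101011111111111 = 22527
0xE50 = 000111001010000
→ ^ → 101100110101111 = 22959
0x877 = 000100001110111
→ | → 101100111111111 = 23039

23039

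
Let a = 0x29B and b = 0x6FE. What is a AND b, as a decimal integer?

666

0x29B = 01010011011
0x6FE = 11011111110
AND → 01010011010 = 666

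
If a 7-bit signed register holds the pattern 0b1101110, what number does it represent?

-18

pattern = 1101110 (MSB is 1 ⇒ negative)
Invert: 0010001, add 1 → 0010010 = 18, so the value is -18.
(Equivalently: 110 - 2^7 = 110 - 128 = -18.)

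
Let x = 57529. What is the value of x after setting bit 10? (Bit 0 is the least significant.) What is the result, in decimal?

58553

x = 1110000010111001
bit 10 is currently 0; set it via x | (1 << 10) = x | 1024
→ 1110010010111001 = 58553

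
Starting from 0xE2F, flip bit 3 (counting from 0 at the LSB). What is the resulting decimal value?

x = 111000101111
bit 3 is currently 1; toggle it via x ^ (1 << 3) = x ^ 8
→ 111000100111 = 3623

3623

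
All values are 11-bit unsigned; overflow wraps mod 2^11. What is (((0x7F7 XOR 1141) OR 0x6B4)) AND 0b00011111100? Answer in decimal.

0x7F7 = 11111110111
1141 = 10001110101
→ XOR → 01110000010 = 898
0x6B4 = 11010110100
→ OR → 11110110110 = 1974
0b00011111100 = 00011111100
→ AND → 00010110100 = 180

180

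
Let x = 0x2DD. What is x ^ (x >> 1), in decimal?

x = 1011011101 = 733
x>>1 = 0101101110
XOR  = 1110110011 = 947
(x ^ (x >> 1) gives the standard binary-reflected Gray code of x.)

947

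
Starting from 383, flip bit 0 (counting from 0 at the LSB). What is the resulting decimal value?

x = 101111111
bit 0 is currently 1; toggle it via x ^ (1 << 0) = x ^ 1
→ 101111110 = 382

382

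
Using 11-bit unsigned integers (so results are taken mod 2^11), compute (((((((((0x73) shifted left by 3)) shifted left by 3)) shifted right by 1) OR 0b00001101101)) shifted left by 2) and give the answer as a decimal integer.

436

0x73 = 00001110011
→ shifted left by 3 (mod 2^11) → 01110011000 = 920
→ shifted left by 3 (mod 2^11) → 10011000000 = 1216
→ shifted right by 1 → 01001100000 = 608
0b00001101101 = 00001101101
→ OR → 01001101101 = 621
→ shifted left by 2 (mod 2^11) → 00110110100 = 436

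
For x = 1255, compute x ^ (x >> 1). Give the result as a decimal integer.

x = 10011100111 = 1255
x>>1 = 01001110011
XOR  = 11010010100 = 1684
(x ^ (x >> 1) gives the standard binary-reflected Gray code of x.)

1684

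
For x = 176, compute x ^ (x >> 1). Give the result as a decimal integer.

232

x = 10110000 = 176
x>>1 = 01011000
XOR  = 11101000 = 232
(x ^ (x >> 1) gives the standard binary-reflected Gray code of x.)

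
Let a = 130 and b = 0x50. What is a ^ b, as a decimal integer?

210

130 = 10000010
0x50 = 01010000
XOR → 11010010 = 210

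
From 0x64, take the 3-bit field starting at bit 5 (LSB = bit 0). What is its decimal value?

3

v = 01100100
Shift right by 5: 011
Mask low 3 bits: 011 = 3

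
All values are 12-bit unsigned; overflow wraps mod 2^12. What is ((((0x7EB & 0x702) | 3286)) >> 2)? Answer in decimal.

0x7EB = 011111101011
0x702 = 011100000010
→ & → 011100000010 = 1794
3286 = 110011010110
→ | → 111111010110 = 4054
→ >> 2 → 001111110101 = 1013

1013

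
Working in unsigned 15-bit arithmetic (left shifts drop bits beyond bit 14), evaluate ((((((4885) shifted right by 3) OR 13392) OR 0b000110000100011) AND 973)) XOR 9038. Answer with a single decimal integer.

8463

4885 = 001001100010101
→ shifted right by 3 → 000001001100010 = 610
13392 = 011010001010000
→ OR → 011011001110010 = 13938
0b000110000100011 = 000110000100011
→ OR → 011111001110011 = 15987
973 = 000001111001101
→ AND → 000001001000001 = 577
9038 = 010001101001110
→ XOR → 010000100001111 = 8463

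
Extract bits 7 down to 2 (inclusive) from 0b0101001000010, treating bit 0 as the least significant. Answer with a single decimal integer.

16

v = 0101001000010
Shift right by 2: 01010010000
Mask low 6 bits: 010000 = 16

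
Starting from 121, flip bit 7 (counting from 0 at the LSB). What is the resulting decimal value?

249

x = 001111001
bit 7 is currently 0; toggle it via x ^ (1 << 7) = x ^ 128
→ 011111001 = 249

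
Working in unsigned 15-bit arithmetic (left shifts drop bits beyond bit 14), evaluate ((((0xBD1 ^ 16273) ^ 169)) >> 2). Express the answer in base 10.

0xBD1 = 000101111010001
16273 = 011111110010001
→ ^ → 011010001000000 = 13376
169 = 000000010101001
→ ^ → 011010011101001 = 13545
→ >> 2 → 000110100111010 = 3386

3386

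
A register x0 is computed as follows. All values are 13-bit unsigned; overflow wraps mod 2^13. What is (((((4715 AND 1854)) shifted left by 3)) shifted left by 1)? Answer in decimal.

4715 = 1001001101011
1854 = 0011100111110
→ AND → 0001000101010 = 554
→ shifted left by 3 (mod 2^13) → 1000101010000 = 4432
→ shifted left by 1 (mod 2^13) → 0001010100000 = 672

672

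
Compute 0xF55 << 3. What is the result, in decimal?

0xF55 = 000111101010101
shift left by 3 → 111101010101000 = 31400
(equivalently, 3925 × 2^3 = 3925 × 8)

31400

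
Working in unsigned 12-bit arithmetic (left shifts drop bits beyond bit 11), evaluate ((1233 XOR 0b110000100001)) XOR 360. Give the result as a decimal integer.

2456

1233 = 010011010001
0b110000100001 = 110000100001
→ XOR → 100011110000 = 2288
360 = 000101101000
→ XOR → 100110011000 = 2456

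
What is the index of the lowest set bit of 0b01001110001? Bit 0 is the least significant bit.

0

0b01001110001 = 1001110001
Trailing zeros: 0, so the lowest set bit is bit 0 (value 1).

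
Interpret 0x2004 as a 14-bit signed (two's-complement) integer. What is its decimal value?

-8188

pattern = 10000000000100 (MSB is 1 ⇒ negative)
Invert: 01111111111011, add 1 → 01111111111100 = 8188, so the value is -8188.
(Equivalently: 8196 - 2^14 = 8196 - 16384 = -8188.)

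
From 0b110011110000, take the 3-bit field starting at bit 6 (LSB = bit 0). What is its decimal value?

v = 110011110000
Shift right by 6: 110011
Mask low 3 bits: 011 = 3

3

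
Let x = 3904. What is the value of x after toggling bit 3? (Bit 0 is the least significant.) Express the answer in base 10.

3912

x = 111101000000
bit 3 is currently 0; toggle it via x ^ (1 << 3) = x ^ 8
→ 111101001000 = 3912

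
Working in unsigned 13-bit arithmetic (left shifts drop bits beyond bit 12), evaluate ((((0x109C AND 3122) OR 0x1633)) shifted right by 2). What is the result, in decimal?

1420

0x109C = 1000010011100
3122 = 0110000110010
→ AND → 0000000010000 = 16
0x1633 = 1011000110011
→ OR → 1011000110011 = 5683
→ shifted right by 2 → 0010110001100 = 1420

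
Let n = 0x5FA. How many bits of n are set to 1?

0x5FA = 10111111010
Count the 1s: 1 + 1 + 1 + 1 + 1 + 1 + 1 + 1 = 8

8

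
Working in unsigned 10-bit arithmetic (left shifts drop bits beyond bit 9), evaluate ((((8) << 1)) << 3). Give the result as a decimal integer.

8 = 0000001000
→ << 1 (mod 2^10) → 0000010000 = 16
→ << 3 (mod 2^10) → 0010000000 = 128

128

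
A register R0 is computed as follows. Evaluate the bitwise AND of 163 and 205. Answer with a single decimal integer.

163 = 10100011
205 = 11001101
AND → 10000001 = 129

129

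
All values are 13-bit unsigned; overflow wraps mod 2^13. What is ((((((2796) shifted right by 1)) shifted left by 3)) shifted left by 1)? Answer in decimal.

2796 = 0101011101100
→ shifted right by 1 → 0010101110110 = 1398
→ shifted left by 3 (mod 2^13) → 0101110110000 = 2992
→ shifted left by 1 (mod 2^13) → 1011101100000 = 5984

5984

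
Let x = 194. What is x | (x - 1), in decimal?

x = 11000010 = 194
x - 1 = 11000001
OR    = 11000011 = 195
(x | (x - 1) sets all bits below the lowest set bit.)

195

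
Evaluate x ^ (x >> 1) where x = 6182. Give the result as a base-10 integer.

5173

x = 1100000100110 = 6182
x>>1 = 0110000010011
XOR  = 1010000110101 = 5173
(x ^ (x >> 1) gives the standard binary-reflected Gray code of x.)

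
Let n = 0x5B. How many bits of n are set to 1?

5

0x5B = 1011011
Count the 1s: 1 + 1 + 1 + 1 + 1 = 5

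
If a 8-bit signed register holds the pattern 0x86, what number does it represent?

pattern = 10000110 (MSB is 1 ⇒ negative)
Invert: 01111001, add 1 → 01111010 = 122, so the value is -122.
(Equivalently: 134 - 2^8 = 134 - 256 = -122.)

-122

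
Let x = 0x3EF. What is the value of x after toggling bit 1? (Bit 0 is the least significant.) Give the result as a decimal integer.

1005

x = 001111101111
bit 1 is currently 1; toggle it via x ^ (1 << 1) = x ^ 2
→ 001111101101 = 1005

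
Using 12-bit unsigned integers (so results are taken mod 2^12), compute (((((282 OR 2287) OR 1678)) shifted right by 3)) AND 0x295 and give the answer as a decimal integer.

149

282 = 000100011010
2287 = 100011101111
→ OR → 100111111111 = 2559
1678 = 011010001110
→ OR → 111111111111 = 4095
→ shifted right by 3 → 000111111111 = 511
0x295 = 001010010101
→ AND → 000010010101 = 149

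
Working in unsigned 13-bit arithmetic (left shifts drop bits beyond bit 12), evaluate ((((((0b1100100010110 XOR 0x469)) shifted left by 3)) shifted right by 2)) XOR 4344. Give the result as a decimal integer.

4614

0b1100100010110 = 1100100010110
0x469 = 0010001101001
→ XOR → 1110101111111 = 7551
→ shifted left by 3 (mod 2^13) → 0101111111000 = 3064
→ shifted right by 2 → 0001011111110 = 766
4344 = 1000011111000
→ XOR → 1001000000110 = 4614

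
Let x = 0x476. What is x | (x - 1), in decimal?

1143

x = 10001110110 = 1142
x - 1 = 10001110101
OR    = 10001110111 = 1143
(x | (x - 1) sets all bits below the lowest set bit.)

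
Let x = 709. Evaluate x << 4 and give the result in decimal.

11344

709 = 00001011000101
shift left by 4 → 10110001010000 = 11344
(equivalently, 709 × 2^4 = 709 × 16)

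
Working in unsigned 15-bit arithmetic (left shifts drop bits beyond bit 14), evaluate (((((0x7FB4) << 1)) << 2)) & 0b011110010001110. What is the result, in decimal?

15488

0x7FB4 = 111111110110100
→ << 1 (mod 2^15) → 111111101101000 = 32616
→ << 2 (mod 2^15) → 111110110100000 = 32160
0b011110010001110 = 011110010001110
→ & → 011110010000000 = 15488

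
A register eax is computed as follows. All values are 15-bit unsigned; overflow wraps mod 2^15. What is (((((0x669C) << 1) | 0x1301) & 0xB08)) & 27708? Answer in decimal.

0x669C = 110011010011100
→ << 1 (mod 2^15) → 100110100111000 = 19768
0x1301 = 001001100000001
→ | → 101111100111001 = 24377
0xB08 = 000101100001000
→ & → 000101100001000 = 2824
27708 = 110110000111100
→ & → 000100000001000 = 2056

2056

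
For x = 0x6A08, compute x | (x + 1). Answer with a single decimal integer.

x = 110101000001000 = 27144
x + 1 = 110101000001001
OR    = 110101000001001 = 27145
(x | (x + 1) sets the lowest cleared bit.)

27145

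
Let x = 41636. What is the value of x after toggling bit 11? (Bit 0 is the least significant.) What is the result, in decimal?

43684

x = 1010001010100100
bit 11 is currently 0; toggle it via x ^ (1 << 11) = x ^ 2048
→ 1010101010100100 = 43684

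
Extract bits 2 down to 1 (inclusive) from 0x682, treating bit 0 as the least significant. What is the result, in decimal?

1

v = 0011010000010
Shift right by 1: 001101000001
Mask low 2 bits: 01 = 1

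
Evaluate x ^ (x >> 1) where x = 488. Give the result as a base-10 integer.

x = 111101000 = 488
x>>1 = 011110100
XOR  = 100011100 = 284
(x ^ (x >> 1) gives the standard binary-reflected Gray code of x.)

284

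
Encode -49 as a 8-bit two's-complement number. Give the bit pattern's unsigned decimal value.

207

49 in 8 bits: 00110001
Invert: 11001110
Add 1:  11001111 = 207
(Check: 2^8 - 49 = 256 - 49 = 207.)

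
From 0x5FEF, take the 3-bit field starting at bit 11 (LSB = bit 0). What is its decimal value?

v = 101111111101111
Shift right by 11: 1011
Mask low 3 bits: 011 = 3

3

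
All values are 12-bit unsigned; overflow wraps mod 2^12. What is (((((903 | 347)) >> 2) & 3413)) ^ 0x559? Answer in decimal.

1292

903 = 001110000111
347 = 000101011011
→ | → 001111011111 = 991
→ >> 2 → 000011110111 = 247
3413 = 110101010101
→ & → 000001010101 = 85
0x559 = 010101011001
→ ^ → 010100001100 = 1292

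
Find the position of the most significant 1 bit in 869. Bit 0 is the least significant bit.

9

869 = 1101100101
The topmost 1 is at position 9 (since 2^9 = 512 ≤ 869 < 1024).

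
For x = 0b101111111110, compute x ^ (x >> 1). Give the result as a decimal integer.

x = 101111111110 = 3070
x>>1 = 010111111111
XOR  = 111000000001 = 3585
(x ^ (x >> 1) gives the standard binary-reflected Gray code of x.)

3585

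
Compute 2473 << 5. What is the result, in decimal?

79136

2473 = 00000100110101001
shift left by 5 → 10011010100100000 = 79136
(equivalently, 2473 × 2^5 = 2473 × 32)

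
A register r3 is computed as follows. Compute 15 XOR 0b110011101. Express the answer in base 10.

402

15 = 000001111
b = 110011101
XOR → 110010010 = 402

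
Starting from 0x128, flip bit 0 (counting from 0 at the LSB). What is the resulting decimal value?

x = 100101000
bit 0 is currently 0; toggle it via x ^ (1 << 0) = x ^ 1
→ 100101001 = 297

297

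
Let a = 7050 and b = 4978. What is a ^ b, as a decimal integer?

2296

7050 = 1101110001010
4978 = 1001101110010
XOR → 0100011111000 = 2296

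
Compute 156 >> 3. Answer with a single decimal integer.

156 = 10011100
shift right by 3 → 00010011 = 19
(equivalently, floor(156 / 8))

19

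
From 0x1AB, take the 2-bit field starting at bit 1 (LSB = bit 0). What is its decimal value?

v = 110101011
Shift right by 1: 11010101
Mask low 2 bits: 01 = 1

1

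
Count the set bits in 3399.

3399 = 110101000111
Count the 1s: 1 + 1 + 1 + 1 + 1 + 1 + 1 = 7

7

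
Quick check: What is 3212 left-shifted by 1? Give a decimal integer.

6424

3212 = 0110010001100
shift left by 1 → 1100100011000 = 6424
(equivalently, 3212 × 2^1 = 3212 × 2)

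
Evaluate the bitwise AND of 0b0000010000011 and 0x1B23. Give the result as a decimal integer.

3

a = 0000010000011
0x1B23 = 1101100100011
AND → 0000000000011 = 3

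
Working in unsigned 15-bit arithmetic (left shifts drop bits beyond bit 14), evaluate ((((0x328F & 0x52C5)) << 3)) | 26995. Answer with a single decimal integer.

0x328F = 011001010001111
0x52C5 = 101001011000101
→ & → 001001010000101 = 4741
→ << 3 (mod 2^15) → 001010000101000 = 5160
26995 = 110100101110011
→ | → 111110101111011 = 32123

32123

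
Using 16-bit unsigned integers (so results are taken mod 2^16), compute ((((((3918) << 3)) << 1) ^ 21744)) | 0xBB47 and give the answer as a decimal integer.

47959

3918 = 0000111101001110
→ << 3 (mod 2^16) → 0111101001110000 = 31344
→ << 1 (mod 2^16) → 1111010011100000 = 62688
21744 = 0101010011110000
→ ^ → 1010000000010000 = 40976
0xBB47 = 1011101101000111
→ | → 1011101101010111 = 47959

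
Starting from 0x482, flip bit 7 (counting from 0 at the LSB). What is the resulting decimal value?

1026

x = 00010010000010
bit 7 is currently 1; toggle it via x ^ (1 << 7) = x ^ 128
→ 00010000000010 = 1026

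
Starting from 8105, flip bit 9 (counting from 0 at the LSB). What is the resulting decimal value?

x = 1111110101001
bit 9 is currently 1; toggle it via x ^ (1 << 9) = x ^ 512
→ 1110110101001 = 7593

7593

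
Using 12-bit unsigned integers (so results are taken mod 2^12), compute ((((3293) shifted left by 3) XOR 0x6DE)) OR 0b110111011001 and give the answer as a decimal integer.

3583

3293 = 110011011101
→ shifted left by 3 (mod 2^12) → 011011101000 = 1768
0x6DE = 011011011110
→ XOR → 000000110110 = 54
0b110111011001 = 110111011001
→ OR → 110111111111 = 3583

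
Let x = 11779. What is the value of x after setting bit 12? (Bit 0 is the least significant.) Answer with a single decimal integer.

x = 10111000000011
bit 12 is currently 0; set it via x | (1 << 12) = x | 4096
→ 11111000000011 = 15875

15875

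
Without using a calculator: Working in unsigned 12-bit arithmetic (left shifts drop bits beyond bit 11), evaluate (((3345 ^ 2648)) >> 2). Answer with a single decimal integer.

466

3345 = 110100010001
2648 = 101001011000
→ ^ → 011101001001 = 1865
→ >> 2 → 000111010010 = 466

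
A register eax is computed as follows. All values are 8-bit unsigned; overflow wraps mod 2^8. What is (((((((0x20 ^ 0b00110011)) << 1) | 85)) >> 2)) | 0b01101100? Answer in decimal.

0x20 = 00100000
0b00110011 = 00110011
→ ^ → 00010011 = 19
→ << 1 (mod 2^8) → 00100110 = 38
85 = 01010101
→ | → 01110111 = 119
→ >> 2 → 00011101 = 29
0b01101100 = 01101100
→ | → 01111101 = 125

125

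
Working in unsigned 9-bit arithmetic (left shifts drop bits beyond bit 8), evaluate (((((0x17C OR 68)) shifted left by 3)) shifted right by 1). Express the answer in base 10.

240

0x17C = 101111100
68 = 001000100
→ OR → 101111100 = 380
→ shifted left by 3 (mod 2^9) → 111100000 = 480
→ shifted right by 1 → 011110000 = 240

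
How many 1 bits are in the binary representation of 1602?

4

1602 = 11001000010
Count the 1s: 1 + 1 + 1 + 1 = 4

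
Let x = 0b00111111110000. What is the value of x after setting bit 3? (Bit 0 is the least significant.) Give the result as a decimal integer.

4088

x = 00111111110000
bit 3 is currently 0; set it via x | (1 << 3) = x | 8
→ 00111111111000 = 4088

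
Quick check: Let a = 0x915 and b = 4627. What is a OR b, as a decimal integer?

6935

0x915 = 0100100010101
4627 = 1001000010011
 OR → 1101100010111 = 6935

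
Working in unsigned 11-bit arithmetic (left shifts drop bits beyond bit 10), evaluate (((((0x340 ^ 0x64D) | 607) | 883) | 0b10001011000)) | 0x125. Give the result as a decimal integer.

0x340 = 01101000000
0x64D = 11001001101
→ ^ → 10100001101 = 1293
607 = 01001011111
→ | → 11101011111 = 1887
883 = 01101110011
→ | → 11101111111 = 1919
0b10001011000 = 10001011000
→ | → 11101111111 = 1919
0x125 = 00100100101
→ | → 11101111111 = 1919

1919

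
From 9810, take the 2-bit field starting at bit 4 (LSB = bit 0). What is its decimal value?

1

v = 10011001010010
Shift right by 4: 1001100101
Mask low 2 bits: 01 = 1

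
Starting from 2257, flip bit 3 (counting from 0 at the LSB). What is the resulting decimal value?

2265

x = 0100011010001
bit 3 is currently 0; toggle it via x ^ (1 << 3) = x ^ 8
→ 0100011011001 = 2265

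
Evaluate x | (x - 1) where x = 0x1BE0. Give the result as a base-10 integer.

7167

x = 1101111100000 = 7136
x - 1 = 1101111011111
OR    = 1101111111111 = 7167
(x | (x - 1) sets all bits below the lowest set bit.)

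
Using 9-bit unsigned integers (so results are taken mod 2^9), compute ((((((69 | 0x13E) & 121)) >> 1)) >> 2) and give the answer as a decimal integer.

15

69 = 001000101
0x13E = 100111110
→ | → 101111111 = 383
121 = 001111001
→ & → 001111001 = 121
→ >> 1 → 000111100 = 60
→ >> 2 → 000001111 = 15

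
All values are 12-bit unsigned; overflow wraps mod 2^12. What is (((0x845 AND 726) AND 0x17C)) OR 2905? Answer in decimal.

2909

0x845 = 100001000101
726 = 001011010110
→ AND → 000001000100 = 68
0x17C = 000101111100
→ AND → 000001000100 = 68
2905 = 101101011001
→ OR → 101101011101 = 2909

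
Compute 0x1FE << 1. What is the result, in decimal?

1020

0x1FE = 0111111110
shift left by 1 → 1111111100 = 1020
(equivalently, 510 × 2^1 = 510 × 2)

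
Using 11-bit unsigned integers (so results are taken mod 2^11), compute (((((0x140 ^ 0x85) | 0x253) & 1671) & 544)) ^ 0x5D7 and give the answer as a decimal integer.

2007

0x140 = 00101000000
0x85 = 00010000101
→ ^ → 00111000101 = 453
0x253 = 01001010011
→ | → 01111010111 = 983
1671 = 11010000111
→ & → 01010000111 = 647
544 = 01000100000
→ & → 01000000000 = 512
0x5D7 = 10111010111
→ ^ → 11111010111 = 2007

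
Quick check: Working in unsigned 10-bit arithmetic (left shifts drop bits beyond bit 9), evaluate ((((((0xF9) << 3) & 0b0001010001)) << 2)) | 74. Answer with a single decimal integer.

330

0xF9 = 0011111001
→ << 3 (mod 2^10) → 1111001000 = 968
0b0001010001 = 0001010001
→ & → 0001000000 = 64
→ << 2 (mod 2^10) → 0100000000 = 256
74 = 0001001010
→ | → 0101001010 = 330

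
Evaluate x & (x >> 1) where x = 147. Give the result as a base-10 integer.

1

x = 10010011 = 147
x>>1 = 01001001
AND  = 00000001 = 1
(x & (x >> 1) has a 1 wherever x has two consecutive 1 bits.)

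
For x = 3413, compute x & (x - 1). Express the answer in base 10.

x = 110101010101 = 3413
x - 1 = 110101010100
AND   = 110101010100 = 3412
(x & (x - 1) clears the lowest set bit of x.)

3412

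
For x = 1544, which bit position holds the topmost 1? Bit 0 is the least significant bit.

1544 = 11000001000
The topmost 1 is at position 10 (since 2^10 = 1024 ≤ 1544 < 2048).

10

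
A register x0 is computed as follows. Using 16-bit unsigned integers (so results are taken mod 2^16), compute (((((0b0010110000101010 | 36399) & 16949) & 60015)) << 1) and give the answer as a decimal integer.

0b0010110000101010 = 0010110000101010
36399 = 1000111000101111
→ | → 1010111000101111 = 44591
16949 = 0100001000110101
→ & → 0000001000100101 = 549
60015 = 1110101001101111
→ & → 0000001000100101 = 549
→ << 1 (mod 2^16) → 0000010001001010 = 1098

1098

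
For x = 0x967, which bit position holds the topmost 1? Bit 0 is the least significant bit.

11

0x967 = 100101100111
The topmost 1 is at position 11 (since 2^11 = 2048 ≤ 2407 < 4096).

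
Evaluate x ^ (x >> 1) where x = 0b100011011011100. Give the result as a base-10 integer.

26034

x = 100011011011100 = 18140
x>>1 = 010001101101110
XOR  = 110010110110010 = 26034
(x ^ (x >> 1) gives the standard binary-reflected Gray code of x.)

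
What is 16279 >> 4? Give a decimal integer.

16279 = 11111110010111
shift right by 4 → 00001111111001 = 1017
(equivalently, floor(16279 / 16))

1017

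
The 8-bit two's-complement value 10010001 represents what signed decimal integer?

-111

pattern = 10010001 (MSB is 1 ⇒ negative)
Invert: 01101110, add 1 → 01101111 = 111, so the value is -111.
(Equivalently: 145 - 2^8 = 145 - 256 = -111.)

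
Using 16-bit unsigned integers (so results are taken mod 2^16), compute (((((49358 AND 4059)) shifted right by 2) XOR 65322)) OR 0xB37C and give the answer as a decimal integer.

49358 = 1100000011001110
4059 = 0000111111011011
→ AND → 0000000011001010 = 202
→ shifted right by 2 → 0000000000110010 = 50
65322 = 1111111100101010
→ XOR → 1111111100011000 = 65304
0xB37C = 1011001101111100
→ OR → 1111111101111100 = 65404

65404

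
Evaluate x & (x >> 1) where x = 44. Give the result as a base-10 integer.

x = 101100 = 44
x>>1 = 010110
AND  = 000100 = 4
(x & (x >> 1) has a 1 wherever x has two consecutive 1 bits.)

4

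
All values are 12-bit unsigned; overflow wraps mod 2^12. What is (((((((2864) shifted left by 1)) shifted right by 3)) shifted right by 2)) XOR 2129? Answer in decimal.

2146

2864 = 101100110000
→ shifted left by 1 (mod 2^12) → 011001100000 = 1632
→ shifted right by 3 → 000011001100 = 204
→ shifted right by 2 → 000000110011 = 51
2129 = 100001010001
→ XOR → 100001100010 = 2146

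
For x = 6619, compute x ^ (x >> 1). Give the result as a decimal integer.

x = 1100111011011 = 6619
x>>1 = 0110011101101
XOR  = 1010100110110 = 5430
(x ^ (x >> 1) gives the standard binary-reflected Gray code of x.)

5430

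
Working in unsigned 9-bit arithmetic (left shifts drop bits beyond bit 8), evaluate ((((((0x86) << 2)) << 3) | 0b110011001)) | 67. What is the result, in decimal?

475

0x86 = 010000110
→ << 2 (mod 2^9) → 000011000 = 24
→ << 3 (mod 2^9) → 011000000 = 192
0b110011001 = 110011001
→ | → 111011001 = 473
67 = 001000011
→ | → 111011011 = 475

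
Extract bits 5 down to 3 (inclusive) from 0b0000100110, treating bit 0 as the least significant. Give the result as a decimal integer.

v = 0000100110
Shift right by 3: 0000100
Mask low 3 bits: 100 = 4

4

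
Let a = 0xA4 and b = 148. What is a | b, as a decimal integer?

0xA4 = 10100100
148 = 10010100
 OR → 10110100 = 180

180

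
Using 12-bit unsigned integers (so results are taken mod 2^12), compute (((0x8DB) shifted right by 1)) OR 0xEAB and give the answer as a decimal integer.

0x8DB = 100011011011
→ shifted right by 1 → 010001101101 = 1133
0xEAB = 111010101011
→ OR → 111011101111 = 3823

3823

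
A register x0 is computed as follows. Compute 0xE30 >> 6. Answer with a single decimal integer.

56

0xE30 = 111000110000
shift right by 6 → 000000111000 = 56
(equivalently, floor(3632 / 64))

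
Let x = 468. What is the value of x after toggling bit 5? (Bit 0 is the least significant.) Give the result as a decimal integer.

500

x = 00111010100
bit 5 is currently 0; toggle it via x ^ (1 << 5) = x ^ 32
→ 00111110100 = 500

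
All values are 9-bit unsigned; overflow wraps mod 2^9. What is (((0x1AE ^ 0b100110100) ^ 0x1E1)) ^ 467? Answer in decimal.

168

0x1AE = 110101110
0b100110100 = 100110100
→ ^ → 010011010 = 154
0x1E1 = 111100001
→ ^ → 101111011 = 379
467 = 111010011
→ ^ → 010101000 = 168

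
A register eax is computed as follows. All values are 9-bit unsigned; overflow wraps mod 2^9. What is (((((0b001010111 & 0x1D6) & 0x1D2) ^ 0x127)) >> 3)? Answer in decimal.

46

0b001010111 = 001010111
0x1D6 = 111010110
→ & → 001010110 = 86
0x1D2 = 111010010
→ & → 001010010 = 82
0x127 = 100100111
→ ^ → 101110101 = 373
→ >> 3 → 000101110 = 46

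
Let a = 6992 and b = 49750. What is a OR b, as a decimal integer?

6992 = 0001101101010000
49750 = 1100001001010110
 OR → 1101101101010110 = 56150

56150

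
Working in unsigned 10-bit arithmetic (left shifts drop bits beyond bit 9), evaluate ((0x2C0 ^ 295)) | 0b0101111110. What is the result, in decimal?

1023

0x2C0 = 1011000000
295 = 0100100111
→ ^ → 1111100111 = 999
0b0101111110 = 0101111110
→ | → 1111111111 = 1023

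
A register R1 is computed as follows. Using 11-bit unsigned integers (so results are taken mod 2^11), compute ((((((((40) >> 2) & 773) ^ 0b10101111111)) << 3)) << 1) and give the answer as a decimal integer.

2032

40 = 00000101000
→ >> 2 → 00000001010 = 10
773 = 01100000101
→ & → 00000000000 = 0
0b10101111111 = 10101111111
→ ^ → 10101111111 = 1407
→ << 3 (mod 2^11) → 01111111000 = 1016
→ << 1 (mod 2^11) → 11111110000 = 2032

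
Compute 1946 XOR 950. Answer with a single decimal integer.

1946 = 11110011010
950 = 01110110110
XOR → 10000101100 = 1068

1068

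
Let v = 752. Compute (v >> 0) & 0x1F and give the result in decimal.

v = 01011110000
Shift right by 0: 01011110000
Mask low 5 bits: 10000 = 16

16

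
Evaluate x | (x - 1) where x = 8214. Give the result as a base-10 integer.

8215

x = 10000000010110 = 8214
x - 1 = 10000000010101
OR    = 10000000010111 = 8215
(x | (x - 1) sets all bits below the lowest set bit.)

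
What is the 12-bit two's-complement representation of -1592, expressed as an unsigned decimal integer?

2504

1592 in 12 bits: 011000111000
Invert: 100111000111
Add 1:  100111001000 = 2504
(Check: 2^12 - 1592 = 4096 - 1592 = 2504.)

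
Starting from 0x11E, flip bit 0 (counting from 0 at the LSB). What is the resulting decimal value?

x = 100011110
bit 0 is currently 0; toggle it via x ^ (1 << 0) = x ^ 1
→ 100011111 = 287

287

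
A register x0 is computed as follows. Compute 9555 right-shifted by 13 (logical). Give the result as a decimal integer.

9555 = 10010101010011
shift right by 13 → 00000000000001 = 1
(equivalently, floor(9555 / 8192))

1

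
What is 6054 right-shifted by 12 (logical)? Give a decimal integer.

6054 = 1011110100110
shift right by 12 → 0000000000001 = 1
(equivalently, floor(6054 / 4096))

1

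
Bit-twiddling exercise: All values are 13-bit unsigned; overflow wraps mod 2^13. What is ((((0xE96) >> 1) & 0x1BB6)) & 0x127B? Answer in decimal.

514

0xE96 = 0111010010110
→ >> 1 → 0011101001011 = 1867
0x1BB6 = 1101110110110
→ & → 0001100000010 = 770
0x127B = 1001001111011
→ & → 0001000000010 = 514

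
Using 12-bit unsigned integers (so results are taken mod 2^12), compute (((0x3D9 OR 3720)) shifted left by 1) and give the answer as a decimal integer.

0x3D9 = 001111011001
3720 = 111010001000
→ OR → 111111011001 = 4057
→ shifted left by 1 (mod 2^12) → 111110110010 = 4018

4018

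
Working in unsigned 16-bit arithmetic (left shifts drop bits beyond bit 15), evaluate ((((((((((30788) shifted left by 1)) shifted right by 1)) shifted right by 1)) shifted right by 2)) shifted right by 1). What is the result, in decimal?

1924

30788 = 0111100001000100
→ shifted left by 1 (mod 2^16) → 1111000010001000 = 61576
→ shifted right by 1 → 0111100001000100 = 30788
→ shifted right by 1 → 0011110000100010 = 15394
→ shifted right by 2 → 0000111100001000 = 3848
→ shifted right by 1 → 0000011110000100 = 1924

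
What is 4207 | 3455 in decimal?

4207 = 1000001101111
3455 = 0110101111111
 OR → 1110101111111 = 7551

7551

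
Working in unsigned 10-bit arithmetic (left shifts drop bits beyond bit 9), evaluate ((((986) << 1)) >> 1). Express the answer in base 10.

474

986 = 1111011010
→ << 1 (mod 2^10) → 1110110100 = 948
→ >> 1 → 0111011010 = 474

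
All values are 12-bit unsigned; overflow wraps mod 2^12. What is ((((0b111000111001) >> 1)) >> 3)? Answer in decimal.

227

0b111000111001 = 111000111001
→ >> 1 → 011100011100 = 1820
→ >> 3 → 000011100011 = 227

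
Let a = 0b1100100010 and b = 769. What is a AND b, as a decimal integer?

768

a = 1100100010
769 = 1100000001
AND → 1100000000 = 768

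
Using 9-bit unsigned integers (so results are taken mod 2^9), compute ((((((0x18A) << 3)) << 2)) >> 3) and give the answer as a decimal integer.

40

0x18A = 110001010
→ << 3 (mod 2^9) → 001010000 = 80
→ << 2 (mod 2^9) → 101000000 = 320
→ >> 3 → 000101000 = 40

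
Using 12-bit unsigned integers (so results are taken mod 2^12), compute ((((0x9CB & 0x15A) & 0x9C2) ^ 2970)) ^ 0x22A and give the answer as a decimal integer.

0x9CB = 100111001011
0x15A = 000101011010
→ & → 000101001010 = 330
0x9C2 = 100111000010
→ & → 000101000010 = 322
2970 = 101110011010
→ ^ → 101011011000 = 2776
0x22A = 001000101010
→ ^ → 100011110010 = 2290

2290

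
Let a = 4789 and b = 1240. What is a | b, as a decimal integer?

5885

4789 = 1001010110101
1240 = 0010011011000
 OR → 1011011111101 = 5885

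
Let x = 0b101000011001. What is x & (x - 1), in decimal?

x = 101000011001 = 2585
x - 1 = 101000011000
AND   = 101000011000 = 2584
(x & (x - 1) clears the lowest set bit of x.)

2584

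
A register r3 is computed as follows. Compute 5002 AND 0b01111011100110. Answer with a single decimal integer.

5002 = 1001110001010
b = 1111011100110
AND → 1001010000010 = 4738

4738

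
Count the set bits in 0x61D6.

8

0x61D6 = 110000111010110
Count the 1s: 1 + 1 + 1 + 1 + 1 + 1 + 1 + 1 = 8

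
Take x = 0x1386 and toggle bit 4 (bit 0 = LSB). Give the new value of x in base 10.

x = 1001110000110
bit 4 is currently 0; toggle it via x ^ (1 << 4) = x ^ 16
→ 1001110010110 = 5014

5014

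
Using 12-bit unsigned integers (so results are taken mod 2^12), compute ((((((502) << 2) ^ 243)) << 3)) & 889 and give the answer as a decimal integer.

344

502 = 000111110110
→ << 2 (mod 2^12) → 011111011000 = 2008
243 = 000011110011
→ ^ → 011100101011 = 1835
→ << 3 (mod 2^12) → 100101011000 = 2392
889 = 001101111001
→ & → 000101011000 = 344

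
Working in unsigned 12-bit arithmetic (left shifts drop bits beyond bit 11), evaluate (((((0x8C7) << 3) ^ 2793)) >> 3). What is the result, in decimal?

0x8C7 = 100011000111
→ << 3 (mod 2^12) → 011000111000 = 1592
2793 = 101011101001
→ ^ → 110011010001 = 3281
→ >> 3 → 000110011010 = 410

410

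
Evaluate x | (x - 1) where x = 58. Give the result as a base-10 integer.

59

x = 111010 = 58
x - 1 = 111001
OR    = 111011 = 59
(x | (x - 1) sets all bits below the lowest set bit.)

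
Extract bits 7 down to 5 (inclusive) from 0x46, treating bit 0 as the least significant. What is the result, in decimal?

2

v = 01000110
Shift right by 5: 010
Mask low 3 bits: 010 = 2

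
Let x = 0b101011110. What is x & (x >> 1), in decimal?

14

x = 101011110 = 350
x>>1 = 010101111
AND  = 000001110 = 14
(x & (x >> 1) has a 1 wherever x has two consecutive 1 bits.)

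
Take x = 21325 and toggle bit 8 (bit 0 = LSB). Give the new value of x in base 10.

21069

x = 101001101001101
bit 8 is currently 1; toggle it via x ^ (1 << 8) = x ^ 256
→ 101001001001101 = 21069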